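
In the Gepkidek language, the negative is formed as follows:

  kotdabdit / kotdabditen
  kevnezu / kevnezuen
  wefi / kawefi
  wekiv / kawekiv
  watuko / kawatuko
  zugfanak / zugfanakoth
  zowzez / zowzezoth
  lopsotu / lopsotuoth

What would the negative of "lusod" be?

lusodoth

"lusod" begins with l-. The one such stem in the data (lopsotu → lopsotuoth) adds -oth, so the same rule applies.
So lusod → lusodoth.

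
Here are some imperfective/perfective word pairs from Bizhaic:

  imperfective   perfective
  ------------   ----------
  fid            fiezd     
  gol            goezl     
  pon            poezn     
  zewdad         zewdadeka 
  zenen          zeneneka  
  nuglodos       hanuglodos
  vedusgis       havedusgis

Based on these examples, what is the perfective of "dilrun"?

dilruneka

fid and zewdad both end in -d yet inflect differently (fiezd, zewdadeka), so the final letter is not what conditions the rule; the number of vowels is.
"dilrun" has 2 vowels. The stems with 2 vowels (zewdad → zewdadeka, zenen → zeneneka) add -eka.
So dilrun → dilruneka.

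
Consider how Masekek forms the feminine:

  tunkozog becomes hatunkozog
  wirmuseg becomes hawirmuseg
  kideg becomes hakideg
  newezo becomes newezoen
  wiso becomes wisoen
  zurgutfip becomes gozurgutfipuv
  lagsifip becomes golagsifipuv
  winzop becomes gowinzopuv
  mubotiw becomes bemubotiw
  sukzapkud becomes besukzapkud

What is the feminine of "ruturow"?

tunkozog and newezo both have last vowel 'o' yet inflect differently (hatunkozog, newezoen), so the last vowel is not what conditions the rule; the final letter is.
"ruturow" ends in -w. The one such stem in the data (mubotiw → bemubotiw) adds the prefix be-, so the same rule applies.
So ruturow → beruturow.

beruturow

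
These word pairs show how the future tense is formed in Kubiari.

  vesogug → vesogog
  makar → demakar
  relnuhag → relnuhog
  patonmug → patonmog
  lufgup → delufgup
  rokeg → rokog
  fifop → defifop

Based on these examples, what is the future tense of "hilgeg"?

"hilgeg" ends in -g. The stems ending in -g (patonmug → patonmog, rokeg → rokog, vesogug → vesogog) change the last vowel to 'o'.
So hilgeg → hilgog.

hilgog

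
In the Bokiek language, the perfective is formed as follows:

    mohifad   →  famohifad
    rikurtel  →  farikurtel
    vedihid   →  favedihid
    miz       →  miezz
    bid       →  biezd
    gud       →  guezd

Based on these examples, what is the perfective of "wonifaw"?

fawonifaw

mohifad and bid both end in -d yet inflect differently (famohifad, biezd), so the final letter is not what conditions the rule; the number of vowels is.
"wonifaw" has 3 vowels. The stems with 3 vowels (mohifad → famohifad, rikurtel → farikurtel, vedihid → favedihid) add the prefix fa-.
The other pattern: stems with 1 vowel insert -ez- after the first vowel.
So wonifaw → fawonifaw.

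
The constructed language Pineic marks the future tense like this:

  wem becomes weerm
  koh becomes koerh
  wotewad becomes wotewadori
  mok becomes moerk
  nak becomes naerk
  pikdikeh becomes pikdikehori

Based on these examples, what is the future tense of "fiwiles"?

koh and pikdikeh both end in -h yet inflect differently (koerh, pikdikehori), so the final letter is not what conditions the rule; the number of vowels is.
"fiwiles" has 3 vowels. The stems with 3 vowels (wotewad → wotewadori, pikdikeh → pikdikehori) add -ori.
So fiwiles → fiwilesori.

fiwilesori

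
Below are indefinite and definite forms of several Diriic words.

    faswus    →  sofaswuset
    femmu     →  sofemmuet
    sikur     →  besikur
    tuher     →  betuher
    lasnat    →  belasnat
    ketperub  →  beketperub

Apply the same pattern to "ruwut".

beruwut

faswus and sikur both have last vowel 'u' yet inflect differently (sofaswuset, besikur), so the last vowel is not what conditions the rule; the final letter is.
"ruwut" ends in -t. The one such stem in the data (lasnat → belasnat) adds the prefix be-, so the same rule applies.
The other pattern: stems ending in -s or -u add so- … -et around the stem.
So ruwut → beruwut.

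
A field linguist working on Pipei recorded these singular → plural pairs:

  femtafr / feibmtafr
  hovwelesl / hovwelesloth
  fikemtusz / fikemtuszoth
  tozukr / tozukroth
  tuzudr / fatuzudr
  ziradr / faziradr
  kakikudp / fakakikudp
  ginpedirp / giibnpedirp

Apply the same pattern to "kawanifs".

kaibwanifs

"kawanifs" has second-to-last letter 'f'. The one such stem in the data (femtafr → feibmtafr) inserts -ib- after the first vowel (as does ginpedirp), so the same rule applies.
So kawanifs → kaibwanifs.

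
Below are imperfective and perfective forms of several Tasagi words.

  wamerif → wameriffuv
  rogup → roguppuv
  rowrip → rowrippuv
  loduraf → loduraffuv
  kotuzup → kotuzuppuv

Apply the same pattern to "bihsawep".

Every pair shown (wamerif → wameriffuv, rogup → roguppuv, rowrip → rowrippuv, …) follows the same rule: double the final consonant and add -uv.
So bihsawep → bihsaweppuv.

bihsaweppuv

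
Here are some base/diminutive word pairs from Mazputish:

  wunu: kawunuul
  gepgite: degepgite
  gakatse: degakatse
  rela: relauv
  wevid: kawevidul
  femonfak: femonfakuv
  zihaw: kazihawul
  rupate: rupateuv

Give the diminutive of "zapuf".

gakatse and rupate both end in -e yet inflect differently (degakatse, rupateuv), so the final letter is not what conditions the rule; the first letter is.
"zapuf" begins with z-. The one such stem in the data (zihaw → kazihawul) adds ka- … -ul around the stem, so the same rule applies.
The other patterns: stems beginning with g- add the prefix de-; stems beginning with f- or r- add -uv.
So zapuf → kazapuful.

kazapuful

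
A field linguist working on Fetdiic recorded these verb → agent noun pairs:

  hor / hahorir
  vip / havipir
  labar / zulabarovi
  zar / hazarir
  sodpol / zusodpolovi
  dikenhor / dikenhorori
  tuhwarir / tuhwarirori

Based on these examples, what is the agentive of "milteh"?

hor and labar both end in -r yet inflect differently (hahorir, zulabarovi), so the final letter is not what conditions the rule; the number of vowels is.
"milteh" has 2 vowels. The stems with 2 vowels (labar → zulabarovi, sodpol → zusodpolovi) add zu- … -ovi around the stem.
The other patterns: stems with 1 vowel add ha- … -ir around the stem; stems with 3 vowels add -ori.
So milteh → zumiltehovi.

zumiltehovi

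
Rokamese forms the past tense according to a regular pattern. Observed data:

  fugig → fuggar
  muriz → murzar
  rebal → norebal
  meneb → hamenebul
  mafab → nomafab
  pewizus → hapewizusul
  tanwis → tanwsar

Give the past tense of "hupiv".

"hupiv" has last vowel 'i'. The stems whose last vowel is 'i' (muriz → murzar, fugig → fuggar, tanwis → tanwsar) delete the last vowel and add -ar.
So hupiv → hupvar.

hupvar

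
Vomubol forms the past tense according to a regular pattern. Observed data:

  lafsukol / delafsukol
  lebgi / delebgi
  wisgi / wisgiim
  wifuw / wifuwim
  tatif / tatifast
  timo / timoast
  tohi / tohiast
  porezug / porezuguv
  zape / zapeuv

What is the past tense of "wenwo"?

wenwoim

lebgi and wisgi both end in -i yet inflect differently (delebgi, wisgiim), so the final letter is not what conditions the rule; the first letter is.
"wenwo" begins with w-. The stems beginning with w- (wisgi → wisgiim, wifuw → wifuwim) add -im.
So wenwo → wenwoim.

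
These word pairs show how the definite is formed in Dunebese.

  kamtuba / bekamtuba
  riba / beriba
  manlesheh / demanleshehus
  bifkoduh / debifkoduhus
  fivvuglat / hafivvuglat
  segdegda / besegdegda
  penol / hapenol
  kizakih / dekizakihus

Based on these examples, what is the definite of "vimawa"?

segdegda and fivvuglat both have last vowel 'a' yet inflect differently (besegdegda, hafivvuglat), so the last vowel is not what conditions the rule; the final letter is.
"vimawa" ends in -a. The stems ending in -a (segdegda → besegdegda, riba → beriba, kamtuba → bekamtuba) add the prefix be-.
So vimawa → bevimawa.

bevimawa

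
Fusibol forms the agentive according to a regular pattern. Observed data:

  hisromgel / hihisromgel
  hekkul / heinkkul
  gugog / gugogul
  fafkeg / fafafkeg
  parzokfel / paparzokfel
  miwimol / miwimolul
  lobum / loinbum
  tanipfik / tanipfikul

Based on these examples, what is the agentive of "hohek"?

"hohek" has last vowel 'e'. The stems whose last vowel is 'e' (fafkeg → fafafkeg, parzokfel → paparzokfel, hisromgel → hihisromgel) repeat the first consonant+vowel as a prefix.
The other patterns: stems whose last vowel is 'u' insert -in- after the first vowel; stems whose last vowel is 'i' or 'o' add -ul.
So hohek → hohohek.

hohohek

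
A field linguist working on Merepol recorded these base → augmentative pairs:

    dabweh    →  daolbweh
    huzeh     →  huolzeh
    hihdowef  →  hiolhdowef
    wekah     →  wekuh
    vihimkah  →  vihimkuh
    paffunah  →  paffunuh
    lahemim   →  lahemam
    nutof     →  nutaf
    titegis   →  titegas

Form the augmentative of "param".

dabweh and wekah both end in -h yet inflect differently (daolbweh, wekuh), so the final letter is not what conditions the rule; the last vowel is.
"param" has last vowel 'a'. The stems whose last vowel is 'a' (wekah → wekuh, vihimkah → vihimkuh, paffunah → paffunuh) change the last vowel to 'u'.
The other patterns: stems whose last vowel is 'e' insert -ol- after the first vowel; stems whose last vowel is 'i' or 'o' change the last vowel to 'a'.
So param → parum.

parum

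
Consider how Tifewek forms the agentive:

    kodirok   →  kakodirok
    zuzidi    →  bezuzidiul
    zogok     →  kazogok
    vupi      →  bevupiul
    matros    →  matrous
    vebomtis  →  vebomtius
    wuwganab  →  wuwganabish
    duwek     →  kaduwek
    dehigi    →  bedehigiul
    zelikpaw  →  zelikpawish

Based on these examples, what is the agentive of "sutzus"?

sutzuus

kodirok and matros both have last vowel 'o' yet inflect differently (kakodirok, matrous), so the last vowel is not what conditions the rule; the final letter is.
"sutzus" ends in -s. The stems ending in -s (matros → matrous, vebomtis → vebomtius) drop the final letter and add -us.
So sutzus → sutzuus.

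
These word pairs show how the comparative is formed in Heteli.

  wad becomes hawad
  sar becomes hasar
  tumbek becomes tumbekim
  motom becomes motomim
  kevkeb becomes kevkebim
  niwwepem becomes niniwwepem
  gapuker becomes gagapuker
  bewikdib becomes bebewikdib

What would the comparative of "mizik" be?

motom and niwwepem both end in -m yet inflect differently (motomim, niniwwepem), so the final letter is not what conditions the rule; the number of vowels is.
"mizik" has 2 vowels. The stems with 2 vowels (tumbek → tumbekim, motom → motomim, kevkeb → kevkebim) add -im.
So mizik → mizikim.

mizikim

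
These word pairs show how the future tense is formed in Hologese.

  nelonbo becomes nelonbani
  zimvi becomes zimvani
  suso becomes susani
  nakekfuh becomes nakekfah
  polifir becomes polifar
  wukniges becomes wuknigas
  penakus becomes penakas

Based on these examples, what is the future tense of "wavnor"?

zimvi and polifir both have last vowel 'i' yet inflect differently (zimvani, polifar), so the last vowel is not what conditions the rule; whether the stem ends in a vowel or a consonant is.
"wavnor" ends in a consonant. The stems ending in a consonant (nakekfuh → nakekfah, polifir → polifar, wukniges → wuknigas) change the last vowel to 'a'.
The other pattern: stems ending in a vowel drop the final letter and add -ani.
So wavnor → wavnar.

wavnar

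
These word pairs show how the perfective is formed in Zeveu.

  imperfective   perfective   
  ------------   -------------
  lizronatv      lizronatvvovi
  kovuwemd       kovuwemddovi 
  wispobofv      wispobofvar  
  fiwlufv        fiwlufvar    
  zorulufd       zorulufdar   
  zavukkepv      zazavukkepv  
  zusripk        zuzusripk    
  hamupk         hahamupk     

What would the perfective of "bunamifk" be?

bunamifkar

lizronatv and wispobofv both end in -v yet inflect differently (lizronatvvovi, wispobofvar), so the final letter is not what conditions the rule; the second-to-last letter is.
"bunamifk" has second-to-last letter 'f'. The stems whose second-to-last letter is 'f' (wispobofv → wispobofvar, fiwlufv → fiwlufvar, zorulufd → zorulufdar) add -ar.
The other patterns: stems whose second-to-last letter is 'm' or 't' double the final consonant and add -ovi; stems whose second-to-last letter is 'p' repeat the first consonant+vowel as a prefix.
So bunamifk → bunamifkar.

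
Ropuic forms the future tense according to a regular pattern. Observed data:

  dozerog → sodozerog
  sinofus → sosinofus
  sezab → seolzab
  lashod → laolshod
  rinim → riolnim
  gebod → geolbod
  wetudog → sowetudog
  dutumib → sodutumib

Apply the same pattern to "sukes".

dutumib and sezab both end in -b yet inflect differently (sodutumib, seolzab), so the final letter is not what conditions the rule; the number of vowels is.
"sukes" has 2 vowels. The stems with 2 vowels (rinim → riolnim, gebod → geolbod, sezab → seolzab) insert -ol- after the first vowel.
The other pattern: stems with 3 vowels add the prefix so-.
So sukes → suolkes.

suolkes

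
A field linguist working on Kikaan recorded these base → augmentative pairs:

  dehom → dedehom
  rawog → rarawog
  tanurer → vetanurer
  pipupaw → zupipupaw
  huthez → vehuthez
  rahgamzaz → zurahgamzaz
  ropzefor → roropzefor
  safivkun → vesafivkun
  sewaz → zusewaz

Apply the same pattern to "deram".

sewaz and huthez both end in -z yet inflect differently (zusewaz, vehuthez), so the final letter is not what conditions the rule; the last vowel is.
"deram" has last vowel 'a'. The stems whose last vowel is 'a' (pipupaw → zupipupaw, sewaz → zusewaz, rahgamzaz → zurahgamzaz) add the prefix zu-.
So deram → zuderam.

zuderam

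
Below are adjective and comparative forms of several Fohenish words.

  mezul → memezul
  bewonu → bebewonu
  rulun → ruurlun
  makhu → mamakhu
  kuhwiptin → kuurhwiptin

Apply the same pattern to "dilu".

didilu

rulun and makhu both have last vowel 'u' yet inflect differently (ruurlun, mamakhu), so the last vowel is not what conditions the rule; the final letter is.
"dilu" ends in -u. The stems ending in -u (makhu → mamakhu, bewonu → bebewonu) repeat the first consonant+vowel as a prefix.
So dilu → didilu.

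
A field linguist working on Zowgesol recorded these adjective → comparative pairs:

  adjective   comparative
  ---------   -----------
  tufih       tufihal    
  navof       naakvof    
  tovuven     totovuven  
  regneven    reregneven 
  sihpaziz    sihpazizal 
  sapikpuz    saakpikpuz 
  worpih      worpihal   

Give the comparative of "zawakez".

zazawakez

sihpaziz and sapikpuz both end in -z yet inflect differently (sihpazizal, saakpikpuz), so the final letter is not what conditions the rule; the last vowel is.
"zawakez" has last vowel 'e'. The stems whose last vowel is 'e' (regneven → reregneven, tovuven → totovuven) repeat the first consonant+vowel as a prefix.
The other patterns: stems whose last vowel is 'i' add -al; stems whose last vowel is 'o' or 'u' insert -ak- after the first vowel.
So zawakez → zazawakez.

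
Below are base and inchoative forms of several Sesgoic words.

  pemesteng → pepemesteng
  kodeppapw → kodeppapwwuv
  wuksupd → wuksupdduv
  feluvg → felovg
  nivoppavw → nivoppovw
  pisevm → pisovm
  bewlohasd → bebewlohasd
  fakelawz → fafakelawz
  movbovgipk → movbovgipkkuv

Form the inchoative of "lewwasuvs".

"lewwasuvs" has second-to-last letter 'v'. The stems whose second-to-last letter is 'v' (pisevm → pisovm, feluvg → felovg, nivoppavw → nivoppovw) change the last vowel to 'o'.
The other patterns: stems whose second-to-last letter is 'p' double the final consonant and add -uv; stems whose second-to-last letter is 'n', 's' or 'w' repeat the first consonant+vowel as a prefix.
So lewwasuvs → lewwasovs.

lewwasovs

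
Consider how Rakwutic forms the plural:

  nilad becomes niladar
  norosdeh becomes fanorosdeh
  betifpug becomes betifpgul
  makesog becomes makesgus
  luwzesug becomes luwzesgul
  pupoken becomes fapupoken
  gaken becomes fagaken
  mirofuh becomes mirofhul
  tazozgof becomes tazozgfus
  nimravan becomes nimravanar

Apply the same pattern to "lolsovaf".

makesog and betifpug both end in -g yet inflect differently (makesgus, betifpgul), so the final letter is not what conditions the rule; the last vowel is.
"lolsovaf" has last vowel 'a'. The stems whose last vowel is 'a' (nimravan → nimravanar, nilad → niladar) add -ar.
The other patterns: stems whose last vowel is 'o' delete the last vowel and add -us; stems whose last vowel is 'u' delete the last vowel and add -ul; stems whose last vowel is 'e' add the prefix fa-.
So lolsovaf → lolsovafar.

lolsovafar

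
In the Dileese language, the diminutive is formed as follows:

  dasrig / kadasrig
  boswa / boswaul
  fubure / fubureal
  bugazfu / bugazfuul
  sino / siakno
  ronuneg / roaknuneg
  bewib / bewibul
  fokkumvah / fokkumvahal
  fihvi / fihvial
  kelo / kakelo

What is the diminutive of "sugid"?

suakgid

"sugid" begins with s-. The one such stem in the data (sino → siakno) inserts -ak- after the first vowel (as does ronuneg), so the same rule applies.
The other patterns: stems beginning with f- add -al; stems beginning with b- add -ul; stems beginning with d- or k- add the prefix ka-.
So sugid → suakgid.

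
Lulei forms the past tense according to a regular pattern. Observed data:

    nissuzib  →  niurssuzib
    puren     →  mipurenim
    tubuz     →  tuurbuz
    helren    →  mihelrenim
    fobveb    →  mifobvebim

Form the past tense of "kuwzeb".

mikuwzebim

fobveb and nissuzib both end in -b yet inflect differently (mifobvebim, niurssuzib), so the final letter is not what conditions the rule; the last vowel is.
"kuwzeb" has last vowel 'e'. The stems whose last vowel is 'e' (helren → mihelrenim, fobveb → mifobvebim, puren → mipurenim) add mi- … -im around the stem.
The other pattern: stems whose last vowel is 'i' or 'u' insert -ur- after the first vowel.
So kuwzeb → mikuwzebim.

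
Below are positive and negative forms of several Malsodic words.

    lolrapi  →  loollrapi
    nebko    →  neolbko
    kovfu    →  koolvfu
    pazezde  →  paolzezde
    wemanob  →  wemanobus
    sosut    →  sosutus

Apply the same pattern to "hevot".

"hevot" ends in a consonant. The stems ending in a consonant (wemanob → wemanobus, sosut → sosutus) add -us.
So hevot → hevotus.

hevotus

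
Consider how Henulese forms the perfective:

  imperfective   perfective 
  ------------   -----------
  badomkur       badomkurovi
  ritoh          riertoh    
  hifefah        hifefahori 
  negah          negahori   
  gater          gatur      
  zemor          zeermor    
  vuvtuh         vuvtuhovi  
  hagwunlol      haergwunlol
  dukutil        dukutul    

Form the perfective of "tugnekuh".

zemor and badomkur both end in -r yet inflect differently (zeermor, badomkurovi), so the final letter is not what conditions the rule; the last vowel is.
"tugnekuh" has last vowel 'u'. The stems whose last vowel is 'u' (badomkur → badomkurovi, vuvtuh → vuvtuhovi) add -ovi.
The other patterns: stems whose last vowel is 'o' insert -er- after the first vowel; stems whose last vowel is 'a' add -ori; stems whose last vowel is 'e' or 'i' change the last vowel to 'u'.
So tugnekuh → tugnekuhovi.

tugnekuhovi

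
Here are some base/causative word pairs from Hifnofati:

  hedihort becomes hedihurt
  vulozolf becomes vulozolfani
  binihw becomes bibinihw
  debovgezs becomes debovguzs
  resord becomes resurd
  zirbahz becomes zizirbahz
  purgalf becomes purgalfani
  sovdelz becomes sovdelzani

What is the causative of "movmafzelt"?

movmafzeltani

"movmafzelt" has second-to-last letter 'l'. The stems whose second-to-last letter is 'l' (purgalf → purgalfani, vulozolf → vulozolfani, sovdelz → sovdelzani) add -ani.
The other patterns: stems whose second-to-last letter is 'h' repeat the first consonant+vowel as a prefix; stems whose second-to-last letter is 'r' or 'z' change the last vowel to 'u'.
So movmafzelt → movmafzeltani.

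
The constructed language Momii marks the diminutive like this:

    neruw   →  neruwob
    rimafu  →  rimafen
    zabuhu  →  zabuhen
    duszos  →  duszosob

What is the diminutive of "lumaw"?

rimafu and neruw both have last vowel 'u' yet inflect differently (rimafen, neruwob), so the last vowel is not what conditions the rule; the final letter is.
"lumaw" ends in -w. The one such stem in the data (neruw → neruwob) adds -ob, so the same rule applies.
The other pattern: stems ending in -u drop the final letter and add -en.
So lumaw → lumawob.

lumawob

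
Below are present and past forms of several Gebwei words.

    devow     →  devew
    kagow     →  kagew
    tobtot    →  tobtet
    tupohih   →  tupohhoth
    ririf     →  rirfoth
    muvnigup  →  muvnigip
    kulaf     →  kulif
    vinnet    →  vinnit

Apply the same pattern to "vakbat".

ririf and kulaf both end in -f yet inflect differently (rirfoth, kulif), so the final letter is not what conditions the rule; the last vowel is.
"vakbat" has last vowel 'a'. The one such stem in the data (kulaf → kulif) changes the last vowel to 'i' (as do muvnigup, vinnet), so the same rule applies.
The other patterns: stems whose last vowel is 'o' change the last vowel to 'e'; stems whose last vowel is 'i' delete the last vowel and add -oth.
So vakbat → vakbit.

vakbit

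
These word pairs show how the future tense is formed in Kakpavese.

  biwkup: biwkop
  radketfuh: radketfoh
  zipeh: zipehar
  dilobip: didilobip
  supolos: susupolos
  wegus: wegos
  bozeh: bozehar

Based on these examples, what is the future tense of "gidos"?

gigidos

zipeh and radketfuh both end in -h yet inflect differently (zipehar, radketfoh), so the final letter is not what conditions the rule; the last vowel is.
"gidos" has last vowel 'o'. The one such stem in the data (supolos → susupolos) repeats the first consonant+vowel as a prefix (as does dilobip), so the same rule applies.
So gidos → gigidos.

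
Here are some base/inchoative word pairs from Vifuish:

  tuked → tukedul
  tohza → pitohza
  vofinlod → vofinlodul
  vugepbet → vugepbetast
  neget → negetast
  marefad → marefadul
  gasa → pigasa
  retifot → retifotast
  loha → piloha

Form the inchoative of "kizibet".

loha and marefad both have last vowel 'a' yet inflect differently (piloha, marefadul), so the last vowel is not what conditions the rule; the final letter is.
"kizibet" ends in -t. The stems ending in -t (neget → negetast, vugepbet → vugepbetast, retifot → retifotast) add -ast.
So kizibet → kizibetast.

kizibetast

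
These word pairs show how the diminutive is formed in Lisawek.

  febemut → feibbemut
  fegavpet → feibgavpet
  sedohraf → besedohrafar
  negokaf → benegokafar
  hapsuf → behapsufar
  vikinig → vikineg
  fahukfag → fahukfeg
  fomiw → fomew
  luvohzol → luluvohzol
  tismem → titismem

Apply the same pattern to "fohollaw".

fohollew

febemut and hapsuf both have last vowel 'u' yet inflect differently (feibbemut, behapsufar), so the last vowel is not what conditions the rule; the final letter is.
"fohollaw" ends in -w. The one such stem in the data (fomiw → fomew) changes the last vowel to 'e' (as do vikinig, fahukfag), so the same rule applies.
The other patterns: stems ending in -t insert -ib- after the first vowel; stems ending in -f add be- … -ar around the stem; stems ending in -l or -m repeat the first consonant+vowel as a prefix.
So fohollaw → fohollew.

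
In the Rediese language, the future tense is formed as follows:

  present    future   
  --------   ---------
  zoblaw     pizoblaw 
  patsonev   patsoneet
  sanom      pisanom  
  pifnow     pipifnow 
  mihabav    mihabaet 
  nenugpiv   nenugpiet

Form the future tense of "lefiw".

pilefiw

mihabav and zoblaw both have last vowel 'a' yet inflect differently (mihabaet, pizoblaw), so the last vowel is not what conditions the rule; the final letter is.
"lefiw" ends in -w. The stems ending in -w (pifnow → pipifnow, zoblaw → pizoblaw) add the prefix pi-.
So lefiw → pilefiw.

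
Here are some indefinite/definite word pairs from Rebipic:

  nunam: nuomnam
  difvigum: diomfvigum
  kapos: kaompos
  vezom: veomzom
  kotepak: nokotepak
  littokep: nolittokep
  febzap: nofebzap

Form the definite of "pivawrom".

piomvawrom

nunam and kotepak both have last vowel 'a' yet inflect differently (nuomnam, nokotepak), so the last vowel is not what conditions the rule; the final letter is.
"pivawrom" ends in -m. The stems ending in -m (nunam → nuomnam, difvigum → diomfvigum, vezom → veomzom) insert -om- after the first vowel.
The other pattern: stems ending in -k or -p add the prefix no-.
So pivawrom → piomvawrom.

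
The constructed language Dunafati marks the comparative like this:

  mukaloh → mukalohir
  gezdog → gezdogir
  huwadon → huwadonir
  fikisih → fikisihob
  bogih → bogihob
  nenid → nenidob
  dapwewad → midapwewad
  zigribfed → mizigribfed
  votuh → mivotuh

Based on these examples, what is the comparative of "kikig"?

kikigob

mukaloh and fikisih both end in -h yet inflect differently (mukalohir, fikisihob), so the final letter is not what conditions the rule; the last vowel is.
"kikig" has last vowel 'i'. The stems whose last vowel is 'i' (fikisih → fikisihob, bogih → bogihob, nenid → nenidob) add -ob.
So kikig → kikigob.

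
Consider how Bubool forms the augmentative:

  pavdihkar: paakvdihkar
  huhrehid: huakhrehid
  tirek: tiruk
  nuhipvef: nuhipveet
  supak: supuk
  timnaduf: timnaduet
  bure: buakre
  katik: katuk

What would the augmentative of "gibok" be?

gibuk

nuhipvef and tirek both have last vowel 'e' yet inflect differently (nuhipveet, tiruk), so the last vowel is not what conditions the rule; the final letter is.
"gibok" ends in -k. The stems ending in -k (tirek → tiruk, supak → supuk, katik → katuk) change the last vowel to 'u'.
So gibok → gibuk.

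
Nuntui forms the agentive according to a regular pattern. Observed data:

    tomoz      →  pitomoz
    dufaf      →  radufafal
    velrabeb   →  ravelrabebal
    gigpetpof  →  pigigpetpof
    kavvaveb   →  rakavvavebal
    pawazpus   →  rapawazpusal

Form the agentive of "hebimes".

gigpetpof and dufaf both end in -f yet inflect differently (pigigpetpof, radufafal), so the final letter is not what conditions the rule; the last vowel is.
"hebimes" has last vowel 'e'. The stems whose last vowel is 'e' (kavvaveb → rakavvavebal, velrabeb → ravelrabebal) add ra- … -al around the stem.
The other pattern: stems whose last vowel is 'o' add the prefix pi-.
So hebimes → rahebimesal.

rahebimesal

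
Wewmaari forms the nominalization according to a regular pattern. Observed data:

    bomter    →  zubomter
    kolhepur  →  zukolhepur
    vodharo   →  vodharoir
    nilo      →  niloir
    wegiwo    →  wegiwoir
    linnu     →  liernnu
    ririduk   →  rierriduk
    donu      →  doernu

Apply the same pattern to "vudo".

kolhepur and linnu both have last vowel 'u' yet inflect differently (zukolhepur, liernnu), so the last vowel is not what conditions the rule; the final letter is.
"vudo" ends in -o. The stems ending in -o (vodharo → vodharoir, nilo → niloir, wegiwo → wegiwoir) add -ir.
So vudo → vudoir.

vudoir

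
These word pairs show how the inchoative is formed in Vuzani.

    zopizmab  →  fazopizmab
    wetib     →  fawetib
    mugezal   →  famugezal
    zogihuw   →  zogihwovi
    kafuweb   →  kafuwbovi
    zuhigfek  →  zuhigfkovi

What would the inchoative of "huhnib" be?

fahuhnib

zopizmab and kafuweb both end in -b yet inflect differently (fazopizmab, kafuwbovi), so the final letter is not what conditions the rule; the last vowel is.
"huhnib" has last vowel 'i'. The one such stem in the data (wetib → fawetib) adds the prefix fa-, so the same rule applies.
The other pattern: stems whose last vowel is 'e' or 'u' delete the last vowel and add -ovi.
So huhnib → fahuhnib.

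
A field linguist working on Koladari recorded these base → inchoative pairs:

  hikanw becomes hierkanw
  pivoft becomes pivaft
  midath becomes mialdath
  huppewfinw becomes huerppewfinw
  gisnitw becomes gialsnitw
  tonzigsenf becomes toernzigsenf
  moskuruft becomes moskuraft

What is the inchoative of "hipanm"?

hierpanm

huppewfinw and gisnitw both end in -w yet inflect differently (huerppewfinw, gialsnitw), so the final letter is not what conditions the rule; the second-to-last letter is.
"hipanm" has second-to-last letter 'n'. The stems whose second-to-last letter is 'n' (tonzigsenf → toernzigsenf, huppewfinw → huerppewfinw, hikanw → hierkanw) insert -er- after the first vowel.
The other patterns: stems whose second-to-last letter is 'f' change the last vowel to 'a'; stems whose second-to-last letter is 't' insert -al- after the first vowel.
So hipanm → hierpanm.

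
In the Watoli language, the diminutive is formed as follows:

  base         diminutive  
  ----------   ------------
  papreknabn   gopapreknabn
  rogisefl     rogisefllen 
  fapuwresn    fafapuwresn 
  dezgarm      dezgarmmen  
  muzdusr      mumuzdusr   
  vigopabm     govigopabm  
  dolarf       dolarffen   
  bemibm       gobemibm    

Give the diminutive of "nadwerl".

nadwerllen

fapuwresn and papreknabn both end in -n yet inflect differently (fafapuwresn, gopapreknabn), so the final letter is not what conditions the rule; the second-to-last letter is.
"nadwerl" has second-to-last letter 'r'. The stems whose second-to-last letter is 'r' (dezgarm → dezgarmmen, dolarf → dolarffen) double the final consonant and add -en.
So nadwerl → nadwerllen.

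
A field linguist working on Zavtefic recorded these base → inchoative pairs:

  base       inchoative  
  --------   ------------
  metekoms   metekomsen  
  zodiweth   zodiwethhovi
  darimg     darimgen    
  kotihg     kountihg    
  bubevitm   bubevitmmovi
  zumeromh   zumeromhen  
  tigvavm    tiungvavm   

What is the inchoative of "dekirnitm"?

zumeromh and zodiweth both end in -h yet inflect differently (zumeromhen, zodiwethhovi), so the final letter is not what conditions the rule; the second-to-last letter is.
"dekirnitm" has second-to-last letter 't'. The stems whose second-to-last letter is 't' (zodiweth → zodiwethhovi, bubevitm → bubevitmmovi) double the final consonant and add -ovi.
So dekirnitm → dekirnitmmovi.

dekirnitmmovi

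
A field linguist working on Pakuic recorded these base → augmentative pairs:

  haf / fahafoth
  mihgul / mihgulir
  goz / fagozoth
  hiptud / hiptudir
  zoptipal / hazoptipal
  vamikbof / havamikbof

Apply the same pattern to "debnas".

"debnas" has 2 vowels. The stems with 2 vowels (hiptud → hiptudir, mihgul → mihgulir) add -ir.
So debnas → debnasir.

debnasir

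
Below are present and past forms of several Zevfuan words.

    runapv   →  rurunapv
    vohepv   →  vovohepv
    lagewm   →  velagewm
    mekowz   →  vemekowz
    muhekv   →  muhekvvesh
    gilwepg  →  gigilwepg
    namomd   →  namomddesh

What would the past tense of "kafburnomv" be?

vohepv and muhekv both end in -v yet inflect differently (vovohepv, muhekvvesh), so the final letter is not what conditions the rule; the second-to-last letter is.
"kafburnomv" has second-to-last letter 'm'. The one such stem in the data (namomd → namomddesh) doubles the final consonant and adds -esh (as does muhekv), so the same rule applies.
The other patterns: stems whose second-to-last letter is 'p' repeat the first consonant+vowel as a prefix; stems whose second-to-last letter is 'w' add the prefix ve-.
So kafburnomv → kafburnomvvesh.

kafburnomvvesh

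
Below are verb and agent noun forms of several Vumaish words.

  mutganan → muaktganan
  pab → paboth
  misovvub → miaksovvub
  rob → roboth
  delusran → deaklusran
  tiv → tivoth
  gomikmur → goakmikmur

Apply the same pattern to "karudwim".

misovvub and rob both end in -b yet inflect differently (miaksovvub, roboth), so the final letter is not what conditions the rule; the number of vowels is.
"karudwim" has 3 vowels. The stems with 3 vowels (delusran → deaklusran, misovvub → miaksovvub, gomikmur → goakmikmur) insert -ak- after the first vowel.
The other pattern: stems with 1 vowel add -oth.
So karudwim → kaakrudwim.

kaakrudwim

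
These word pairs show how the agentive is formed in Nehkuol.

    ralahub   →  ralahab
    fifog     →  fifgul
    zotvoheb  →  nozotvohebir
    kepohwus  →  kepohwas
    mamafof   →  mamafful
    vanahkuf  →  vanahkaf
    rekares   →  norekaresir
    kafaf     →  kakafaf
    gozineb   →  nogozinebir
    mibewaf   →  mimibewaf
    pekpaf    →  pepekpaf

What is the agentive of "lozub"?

vanahkuf and pekpaf both end in -f yet inflect differently (vanahkaf, pepekpaf), so the final letter is not what conditions the rule; the last vowel is.
"lozub" has last vowel 'u'. The stems whose last vowel is 'u' (ralahub → ralahab, vanahkuf → vanahkaf, kepohwus → kepohwas) change the last vowel to 'a'.
So lozub → lozab.

lozab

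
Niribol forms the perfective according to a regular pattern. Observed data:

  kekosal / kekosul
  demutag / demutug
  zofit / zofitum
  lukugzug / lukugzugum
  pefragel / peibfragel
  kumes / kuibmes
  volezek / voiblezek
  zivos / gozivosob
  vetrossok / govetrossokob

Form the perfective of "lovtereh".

demutag and lukugzug both end in -g yet inflect differently (demutug, lukugzugum), so the final letter is not what conditions the rule; the last vowel is.
"lovtereh" has last vowel 'e'. The stems whose last vowel is 'e' (pefragel → peibfragel, kumes → kuibmes, volezek → voiblezek) insert -ib- after the first vowel.
The other patterns: stems whose last vowel is 'a' change the last vowel to 'u'; stems whose last vowel is 'i' or 'u' add -um; stems whose last vowel is 'o' add go- … -ob around the stem.
So lovtereh → loibvtereh.

loibvtereh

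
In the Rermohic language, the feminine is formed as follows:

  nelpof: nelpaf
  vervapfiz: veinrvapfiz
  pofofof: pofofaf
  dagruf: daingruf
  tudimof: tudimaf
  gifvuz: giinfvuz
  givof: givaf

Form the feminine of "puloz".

givof and dagruf both end in -f yet inflect differently (givaf, daingruf), so the final letter is not what conditions the rule; the last vowel is.
"puloz" has last vowel 'o'. The stems whose last vowel is 'o' (givof → givaf, tudimof → tudimaf, nelpof → nelpaf) change the last vowel to 'a'.
The other pattern: stems whose last vowel is 'i' or 'u' insert -in- after the first vowel.
So puloz → pulaz.

pulaz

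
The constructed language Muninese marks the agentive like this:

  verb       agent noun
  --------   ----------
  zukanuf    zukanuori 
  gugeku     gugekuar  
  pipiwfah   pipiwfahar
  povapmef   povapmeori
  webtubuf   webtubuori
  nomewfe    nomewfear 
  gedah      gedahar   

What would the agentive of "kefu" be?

kefuar

zukanuf and gugeku both have last vowel 'u' yet inflect differently (zukanuori, gugekuar), so the last vowel is not what conditions the rule; the final letter is.
"kefu" ends in -u. The one such stem in the data (gugeku → gugekuar) adds -ar, so the same rule applies.
The other pattern: stems ending in -f drop the final letter and add -ori.
So kefu → kefuar.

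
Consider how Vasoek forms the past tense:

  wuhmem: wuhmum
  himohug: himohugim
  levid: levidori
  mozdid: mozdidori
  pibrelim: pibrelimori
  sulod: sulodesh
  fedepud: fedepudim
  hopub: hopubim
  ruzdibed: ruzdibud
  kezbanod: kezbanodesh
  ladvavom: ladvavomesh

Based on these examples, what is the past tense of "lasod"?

lasodesh

ladvavom and wuhmem both end in -m yet inflect differently (ladvavomesh, wuhmum), so the final letter is not what conditions the rule; the last vowel is.
"lasod" has last vowel 'o'. The stems whose last vowel is 'o' (ladvavom → ladvavomesh, kezbanod → kezbanodesh, sulod → sulodesh) add -esh.
The other patterns: stems whose last vowel is 'e' change the last vowel to 'u'; stems whose last vowel is 'i' add -ori; stems whose last vowel is 'u' add -im.
So lasod → lasodesh.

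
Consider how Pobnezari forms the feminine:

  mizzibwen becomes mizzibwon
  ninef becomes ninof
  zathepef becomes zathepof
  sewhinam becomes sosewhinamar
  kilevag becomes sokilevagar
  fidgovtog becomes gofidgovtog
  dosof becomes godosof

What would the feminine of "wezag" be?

kilevag and fidgovtog both end in -g yet inflect differently (sokilevagar, gofidgovtog), so the final letter is not what conditions the rule; the last vowel is.
"wezag" has last vowel 'a'. The stems whose last vowel is 'a' (sewhinam → sosewhinamar, kilevag → sokilevagar) add so- … -ar around the stem.
So wezag → sowezagar.

sowezagar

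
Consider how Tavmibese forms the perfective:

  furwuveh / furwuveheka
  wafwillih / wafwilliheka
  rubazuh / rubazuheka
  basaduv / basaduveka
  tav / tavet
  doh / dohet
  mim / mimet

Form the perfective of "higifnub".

higifnubeka

basaduv and tav both end in -v yet inflect differently (basaduveka, tavet), so the final letter is not what conditions the rule; the number of vowels is.
"higifnub" has 3 vowels. The stems with 3 vowels (furwuveh → furwuveheka, wafwillih → wafwilliheka, rubazuh → rubazuheka) add -eka.
The other pattern: stems with 1 vowel add -et.
So higifnub → higifnubeka.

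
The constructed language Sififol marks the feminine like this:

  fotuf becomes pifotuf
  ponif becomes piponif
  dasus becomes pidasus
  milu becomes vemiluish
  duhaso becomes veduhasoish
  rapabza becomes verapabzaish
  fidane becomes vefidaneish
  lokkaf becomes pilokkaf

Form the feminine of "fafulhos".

milu and fotuf both have last vowel 'u' yet inflect differently (vemiluish, pifotuf), so the last vowel is not what conditions the rule; whether the stem ends in a vowel or a consonant is.
"fafulhos" ends in a consonant. The stems ending in a consonant (fotuf → pifotuf, ponif → piponif, dasus → pidasus) add the prefix pi-.
So fafulhos → pifafulhos.

pifafulhos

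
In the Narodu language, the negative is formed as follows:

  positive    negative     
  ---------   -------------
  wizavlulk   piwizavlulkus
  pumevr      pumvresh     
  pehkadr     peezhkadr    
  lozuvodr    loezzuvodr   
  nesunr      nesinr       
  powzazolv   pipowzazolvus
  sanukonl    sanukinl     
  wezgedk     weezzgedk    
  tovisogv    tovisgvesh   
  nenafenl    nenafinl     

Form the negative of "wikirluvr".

nesunr and lozuvodr both end in -r yet inflect differently (nesinr, loezzuvodr), so the final letter is not what conditions the rule; the second-to-last letter is.
"wikirluvr" has second-to-last letter 'v'. The one such stem in the data (pumevr → pumvresh) deletes the last vowel and adds -esh (as does tovisogv), so the same rule applies.
The other patterns: stems whose second-to-last letter is 'n' change the last vowel to 'i'; stems whose second-to-last letter is 'd' insert -ez- after the first vowel; stems whose second-to-last letter is 'l' add pi- … -us around the stem.
So wikirluvr → wikirlvresh.

wikirlvresh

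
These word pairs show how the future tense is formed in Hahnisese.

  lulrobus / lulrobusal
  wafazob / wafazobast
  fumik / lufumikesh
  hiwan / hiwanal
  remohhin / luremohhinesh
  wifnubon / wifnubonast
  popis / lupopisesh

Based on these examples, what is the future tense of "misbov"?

misbovast

remohhin and wifnubon both end in -n yet inflect differently (luremohhinesh, wifnubonast), so the final letter is not what conditions the rule; the last vowel is.
"misbov" has last vowel 'o'. The stems whose last vowel is 'o' (wifnubon → wifnubonast, wafazob → wafazobast) add -ast.
So misbov → misbovast.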